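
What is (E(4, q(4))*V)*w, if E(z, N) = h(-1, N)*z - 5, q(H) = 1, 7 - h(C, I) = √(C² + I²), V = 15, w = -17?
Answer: -5865 + 1020*√2 ≈ -4422.5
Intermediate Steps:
h(C, I) = 7 - √(C² + I²)
E(z, N) = -5 + z*(7 - √(1 + N²)) (E(z, N) = (7 - √((-1)² + N²))*z - 5 = (7 - √(1 + N²))*z - 5 = z*(7 - √(1 + N²)) - 5 = -5 + z*(7 - √(1 + N²)))
(E(4, q(4))*V)*w = ((-5 - 1*4*(-7 + √(1 + 1²)))*15)*(-17) = ((-5 - 1*4*(-7 + √(1 + 1)))*15)*(-17) = ((-5 - 1*4*(-7 + √2))*15)*(-17) = ((-5 + (28 - 4*√2))*15)*(-17) = ((23 - 4*√2)*15)*(-17) = (345 - 60*√2)*(-17) = -5865 + 1020*√2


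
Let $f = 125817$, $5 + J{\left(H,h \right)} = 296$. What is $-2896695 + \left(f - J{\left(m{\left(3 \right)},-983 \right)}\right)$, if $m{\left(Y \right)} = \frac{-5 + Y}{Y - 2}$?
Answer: $-2771169$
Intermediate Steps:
$m{\left(Y \right)} = \frac{-5 + Y}{-2 + Y}$
$J{\left(H,h \right)} = 291$ ($J{\left(H,h \right)} = -5 + 296 = 291$)
$-2896695 + \left(f - J{\left(m{\left(3 \right)},-983 \right)}\right) = -2896695 + \left(125817 - 291\right) = -2896695 + 125526 = -2771169$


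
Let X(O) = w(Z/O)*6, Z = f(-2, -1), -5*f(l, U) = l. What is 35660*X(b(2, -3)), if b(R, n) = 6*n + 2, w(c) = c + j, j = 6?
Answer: 1278411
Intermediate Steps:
f(l, U) = -l/5
Z = ⅖ (Z = -⅕*(-2) = ⅖ ≈ 0.40000)
w(c) = 6 + c (w(c) = c + 6 = 6 + c)
b(R, n) = 2 + 6*n
X(O) = 36 + 12/(5*O) (X(O) = (6 + 2/(5*O))*6 = 36 + 12/(5*O))
35660*X(b(2, -3)) = 35660*(36 + 12/(5*(2 + 6*(-3)))) = 35660*(36 + 12/(5*(2 - 18))) = 35660*(36 + (12/5)/(-16)) = 35660*(36 + (12/5)*(-1/16)) = 35660*(36 - 3/20) = 35660*(717/20) = 1278411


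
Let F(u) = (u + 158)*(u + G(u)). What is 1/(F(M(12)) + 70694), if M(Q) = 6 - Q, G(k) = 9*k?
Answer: 1/61574 ≈ 1.6241e-5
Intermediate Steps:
F(u) = 10*u*(158 + u) (F(u) = (u + 158)*(u + 9*u) = (158 + u)*(10*u) = 10*u*(158 + u))
1/(F(M(12)) + 70694) = 1/(10*(6 - 1*12)*(158 + (6 - 1*12)) + 70694) = 1/(10*(6 - 12)*(158 + (6 - 12)) + 70694) = 1/(10*(-6)*(158 - 6) + 70694) = 1/(10*(-6)*152 + 70694) = 1/(-9120 + 70694) = 1/61574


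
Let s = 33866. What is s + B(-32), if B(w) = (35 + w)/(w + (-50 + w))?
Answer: 1286907/38 ≈ 33866.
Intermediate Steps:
B(w) = (35 + w)/(-50 + 2*w)
s + B(-32) = 33866 + (35 - 32)/(2*(-25 - 32)) = 33866 + (½)*3/(-57) = 33866 + (½)*(-1/57)*3 = 33866 - 1/38 = 1286907/38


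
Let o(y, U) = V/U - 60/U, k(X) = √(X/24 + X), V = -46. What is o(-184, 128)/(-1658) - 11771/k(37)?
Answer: 53/106112 - 23542*√222/185 ≈ -1896.0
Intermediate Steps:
k(X) = 5*√6*√X/12 (k(X) = √(X*(1/24) + X) = √(X/24 + X) = √(25*X/24) = 5*√6*√X/12)
o(y, U) = -106/U (o(y, U) = -46/U - 60/U = -106/U)
o(-184, 128)/(-1658) - 11771/k(37) = -106/128/(-1658) - 11771*2*√222/185 = -106*1/128*(-1/1658) - 11771*2*√222/185 = -53/64*(-1/1658) - 23542*√222/185 = 53/106112 - 23542*√222/185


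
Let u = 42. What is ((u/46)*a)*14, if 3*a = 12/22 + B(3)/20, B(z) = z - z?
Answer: 588/253 ≈ 2.3241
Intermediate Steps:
B(z) = 0
a = 2/11 (a = (12/22 + 0/20)/3 = (12*(1/22) + 0*(1/20))/3 = (6/11 + 0)/3 = (⅓)*(6/11) = 2/11 ≈ 0.18182)
((u/46)*a)*14 = ((42/46)*(2/11))*14 = ((42*(1/46))*(2/11))*14 = ((21/23)*(2/11))*14 = (42/253)*14 = 588/253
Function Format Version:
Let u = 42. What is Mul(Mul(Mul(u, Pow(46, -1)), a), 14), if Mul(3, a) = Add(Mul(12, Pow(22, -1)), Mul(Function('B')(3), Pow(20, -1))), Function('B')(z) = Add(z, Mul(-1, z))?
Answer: Rational(588, 253) ≈ 2.3241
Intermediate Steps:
Function('B')(z) = 0
a = Rational(2, 11) (a = Mul(Rational(1, 3), Add(Mul(12, Pow(22, -1)), Mul(0, Pow(20, -1)))) = Mul(Rational(1, 3), Add(Mul(12, Rational(1, 22)), Mul(0, Rational(1, 20)))) = Mul(Rational(1, 3), Add(Rational(6, 11), 0)) = Mul(Rational(1, 3), Rational(6, 11)) = Rational(2, 11) ≈ 0.18182)
Mul(Mul(Mul(u, Pow(46, -1)), a), 14) = Mul(Mul(Mul(42, Pow(46, -1)), Rational(2, 11)), 14) = Mul(Mul(Mul(42, Rational(1, 46)), Rational(2, 11)), 14) = Mul(Mul(Rational(21, 23), Rational(2, 11)), 14) = Mul(Rational(42, 253), 14) = Rational(588, 253)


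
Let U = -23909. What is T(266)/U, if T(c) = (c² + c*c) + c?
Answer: -141778/23909 ≈ -5.9299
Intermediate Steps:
T(c) = c + 2*c² (T(c) = (c² + c²) + c = 2*c² + c = c + 2*c²)
T(266)/U = (266*(1 + 2*266))/(-23909) = (266*(1 + 532))*(-1/23909) = (266*533)*(-1/23909) = 141778*(-1/23909) = -141778/23909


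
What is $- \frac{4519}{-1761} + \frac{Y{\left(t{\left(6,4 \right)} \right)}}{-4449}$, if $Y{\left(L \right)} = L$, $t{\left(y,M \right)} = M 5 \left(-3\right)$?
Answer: $\frac{6736897}{2611563} \approx 2.5796$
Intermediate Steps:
$t{\left(y,M \right)} = - 15 M$ ($t{\left(y,M \right)} = 5 M \left(-3\right) = - 15 M$)
$- \frac{4519}{-1761} + \frac{Y{\left(t{\left(6,4 \right)} \right)}}{-4449} = - \frac{4519}{-1761} + \frac{\left(-15\right) 4}{-4449} = \left(-4519\right) \left(- \frac{1}{1761}\right) - - \frac{20}{1483} = \frac{4519}{1761} + \frac{20}{1483} = \frac{6736897}{2611563}$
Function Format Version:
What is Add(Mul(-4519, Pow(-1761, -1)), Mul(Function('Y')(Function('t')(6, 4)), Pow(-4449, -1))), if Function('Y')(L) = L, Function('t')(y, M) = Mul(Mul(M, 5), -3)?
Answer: Rational(6736897, 2611563) ≈ 2.5796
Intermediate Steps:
Function('t')(y, M) = Mul(-15, M) (Function('t')(y, M) = Mul(Mul(5, M), -3) = Mul(-15, M))
Add(Mul(-4519, Pow(-1761, -1)), Mul(Function('Y')(Function('t')(6, 4)), Pow(-4449, -1))) = Add(Mul(-4519, Pow(-1761, -1)), Mul(Mul(-15, 4), Pow(-4449, -1))) = Add(Mul(-4519, Rational(-1, 1761)), Mul(-60, Rational(-1, 4449))) = Add(Rational(4519, 1761), Rational(20, 1483)) = Rational(6736897, 2611563)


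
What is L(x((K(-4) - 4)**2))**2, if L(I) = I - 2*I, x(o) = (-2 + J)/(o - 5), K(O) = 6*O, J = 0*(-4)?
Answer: 4/606841 ≈ 6.5915e-6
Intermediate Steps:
J = 0
x(o) = -2/(-5 + o) (x(o) = (-2 + 0)/(o - 5) = -2/(-5 + o))
L(I) = -I
L(x((K(-4) - 4)**2))**2 = (-(-2)/(-5 + (6*(-4) - 4)**2))**2 = (-(-2)/(-5 + (-24 - 4)**2))**2 = (-(-2)/(-5 + (-28)**2))**2 = (-(-2)/(-5 + 784))**2 = (-(-2)/779)**2 = (-1*(-2/779))**2 = (2/779)**2 = 4/606841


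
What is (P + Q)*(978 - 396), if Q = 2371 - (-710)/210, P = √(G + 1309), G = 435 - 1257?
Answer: 9673228/7 + 582*√487 ≈ 1.3947e+6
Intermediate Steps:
G = -822
P = √487 (P = √(-822 + 1309) = √487 ≈ 22.068)
Q = 49862/21 (Q = 2371 - (-710)/210 = 2371 - 1*(-71/21) = 2371 + 71/21 = 49862/21 ≈ 2374.4)
(P + Q)*(978 - 396) = (√487 + 49862/21)*(978 - 396) = (49862/21 + √487)*582 = 9673228/7 + 582*√487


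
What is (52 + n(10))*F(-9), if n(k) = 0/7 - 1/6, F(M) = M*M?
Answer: 8397/2 ≈ 4198.5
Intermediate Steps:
F(M) = M²
n(k) = -⅙ (n(k) = 0*(⅐) - 1*⅙ = 0 - ⅙ = -⅙)
(52 + n(10))*F(-9) = (52 - ⅙)*(-9)² = (311/6)*81 = 8397/2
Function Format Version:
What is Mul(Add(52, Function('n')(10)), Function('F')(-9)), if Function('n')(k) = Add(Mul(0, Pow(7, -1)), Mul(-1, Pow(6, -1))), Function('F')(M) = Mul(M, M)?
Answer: Rational(8397, 2) ≈ 4198.5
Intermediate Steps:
Function('F')(M) = Pow(M, 2)
Function('n')(k) = Rational(-1, 6) (Function('n')(k) = Add(Mul(0, Rational(1, 7)), Mul(-1, Rational(1, 6))) = Add(0, Rational(-1, 6)) = Rational(-1, 6))
Mul(Add(52, Function('n')(10)), Function('F')(-9)) = Mul(Add(52, Rational(-1, 6)), Pow(-9, 2)) = Mul(Rational(311, 6), 81) = Rational(8397, 2)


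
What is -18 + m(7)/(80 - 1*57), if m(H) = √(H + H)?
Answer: -18 + √14/23 ≈ -17.837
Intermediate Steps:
m(H) = √2*√H (m(H) = √(2*H) = √2*√H)
-18 + m(7)/(80 - 1*57) = -18 + (√2*√7)/(80 - 1*57) = -18 + √14/(80 - 57) = -18 + √14/23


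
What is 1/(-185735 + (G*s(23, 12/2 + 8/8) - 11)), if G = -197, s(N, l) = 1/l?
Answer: -7/1300419 ≈ -5.3829e-6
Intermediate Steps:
1/(-185735 + (G*s(23, 12/2 + 8/8) - 11)) = 1/(-185735 + (-197/(12/2 + 8/8) - 11)) = 1/(-185735 + (-197/(12*(1/2) + 8*(1/8)) - 11)) = 1/(-185735 + (-197/(6 + 1) - 11)) = 1/(-185735 + (-197/7 - 11)) = 1/(-185735 - 274/7) = 1/(-1300419/7) = -7/1300419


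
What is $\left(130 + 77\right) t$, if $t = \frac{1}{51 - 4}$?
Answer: $\frac{207}{47} \approx 4.4043$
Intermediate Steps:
$t = \frac{1}{47} \approx 0.021277$
$\left(130 + 77\right) t = \left(130 + 77\right) \frac{1}{47} = 207 \cdot \frac{1}{47} = \frac{207}{47}$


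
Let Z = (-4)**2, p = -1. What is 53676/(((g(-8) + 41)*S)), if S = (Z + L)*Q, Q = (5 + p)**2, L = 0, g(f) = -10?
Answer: 13419/1984 ≈ 6.7636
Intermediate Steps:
Z = 16
Q = 16 (Q = (5 - 1)**2 = 4**2 = 16)
S = 256 (S = (16 + 0)*16 = 16*16 = 256)
53676/(((g(-8) + 41)*S)) = 53676/(((-10 + 41)*256)) = 53676/((31*256)) = 53676/7936 = 53676*(1/7936) = 13419/1984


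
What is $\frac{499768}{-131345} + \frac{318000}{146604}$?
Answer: $- \frac{2625023156}{1604641865} \approx -1.6359$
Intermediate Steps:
$\frac{499768}{-131345} + \frac{318000}{146604} = 499768 \left(- \frac{1}{131345}\right) + 318000 \cdot \frac{1}{146604} = - \frac{499768}{131345} + \frac{26500}{12217} = - \frac{2625023156}{1604641865}$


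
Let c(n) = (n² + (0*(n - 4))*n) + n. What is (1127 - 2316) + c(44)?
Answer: 791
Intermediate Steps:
c(n) = n + n² (c(n) = (n² + (0*(-4 + n))*n) + n = (n² + 0*n) + n = (n² + 0) + n = n² + n = n + n²)
(1127 - 2316) + c(44) = (1127 - 2316) + 44*(1 + 44) = -1189 + 44*45 = -1189 + 1980 = 791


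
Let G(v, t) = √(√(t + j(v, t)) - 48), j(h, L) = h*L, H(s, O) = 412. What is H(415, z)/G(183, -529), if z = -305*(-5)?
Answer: 206*√2/√(-24 + 23*I*√46) ≈ 15.099 - 17.6*I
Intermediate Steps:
z = 1525
j(h, L) = L*h
G(v, t) = √(-48 + √(t + t*v)) (G(v, t) = √(√(t + t*v) - 48) = √(-48 + √(t + t*v)))
H(415, z)/G(183, -529) = 412/(√(-48 + √(-529*(1 + 183)))) = 412/(√(-48 + √(-529*184))) = 412/(√(-48 + √(-97336))) = 412/(√(-48 + 46*I*√46)) = 412/√(-48 + 46*I*√46)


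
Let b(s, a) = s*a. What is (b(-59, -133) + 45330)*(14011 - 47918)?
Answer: -1803072539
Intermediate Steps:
b(s, a) = a*s
(b(-59, -133) + 45330)*(14011 - 47918) = (-133*(-59) + 45330)*(14011 - 47918) = (7847 + 45330)*(-33907) = 53177*(-33907) = -1803072539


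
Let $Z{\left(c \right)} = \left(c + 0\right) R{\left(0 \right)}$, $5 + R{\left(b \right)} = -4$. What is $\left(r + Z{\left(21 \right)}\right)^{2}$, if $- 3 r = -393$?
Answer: $3364$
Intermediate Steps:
$r = 131$ ($r = \left(- \frac{1}{3}\right) \left(-393\right) = 131$)
$R{\left(b \right)} = -9$ ($R{\left(b \right)} = -5 - 4 = -9$)
$Z{\left(c \right)} = - 9 c$ ($Z{\left(c \right)} = \left(c + 0\right) \left(-9\right) = c \left(-9\right) = - 9 c$)
$\left(r + Z{\left(21 \right)}\right)^{2} = \left(131 - 189\right)^{2} = \left(-58\right)^{2} = 3364$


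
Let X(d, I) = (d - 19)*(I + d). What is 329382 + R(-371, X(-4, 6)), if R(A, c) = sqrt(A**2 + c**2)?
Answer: 329382 + sqrt(139757) ≈ 3.2976e+5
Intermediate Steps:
X(d, I) = (-19 + d)*(I + d)
329382 + R(-371, X(-4, 6)) = 329382 + sqrt((-371)**2 + ((-4)**2 - 19*6 - 19*(-4) + 6*(-4))**2) = 329382 + sqrt(137641 + (16 - 114 + 76 - 24)**2) = 329382 + sqrt(137641 + (-46)**2) = 329382 + sqrt(137641 + 2116) = 329382 + sqrt(139757)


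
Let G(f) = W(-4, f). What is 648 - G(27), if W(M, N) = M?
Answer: 652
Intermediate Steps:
G(f) = -4
648 - G(27) = 648 - 1*(-4) = 648 + 4 = 652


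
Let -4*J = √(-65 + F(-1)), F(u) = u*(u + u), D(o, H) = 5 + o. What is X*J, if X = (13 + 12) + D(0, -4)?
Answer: -45*I*√7/2 ≈ -59.529*I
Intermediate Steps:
F(u) = 2*u² (F(u) = u*(2*u) = 2*u²)
J = -3*I*√7/4 (J = -√(-65 + 2*(-1)²)/4 = -√(-65 + 2*1)/4 = -√(-65 + 2)/4 = -3*I*√7/4 ≈ -1.9843*I)
X = 30 (X = (13 + 12) + (5 + 0) = 25 + 5 = 30)
X*J = 30*(-3*I*√7/4) = -45*I*√7/2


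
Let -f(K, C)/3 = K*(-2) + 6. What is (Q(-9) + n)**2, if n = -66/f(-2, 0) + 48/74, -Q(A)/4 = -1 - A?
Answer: 29084449/34225 ≈ 849.80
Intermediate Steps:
Q(A) = 4 + 4*A (Q(A) = -4*(-1 - A) = 4 + 4*A)
f(K, C) = -18 + 6*K (f(K, C) = -3*(K*(-2) + 6) = -3*(-2*K + 6) = -3*(6 - 2*K) = -18 + 6*K)
n = 527/185 (n = -66/(-18 + 6*(-2)) + 48/74 = -66/(-18 - 12) + 48*(1/74) = -66/(-30) + 24/37 = -66*(-1/30) + 24/37 = 11/5 + 24/37 = 527/185 ≈ 2.8486)
(Q(-9) + n)**2 = ((4 + 4*(-9)) + 527/185)**2 = ((4 - 36) + 527/185)**2 = (-32 + 527/185)**2 = (-5393/185)**2 = 29084449/34225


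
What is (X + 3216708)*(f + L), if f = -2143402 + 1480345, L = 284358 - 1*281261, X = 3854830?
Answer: -4666932218480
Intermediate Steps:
L = 3097 (L = 284358 - 281261 = 3097)
f = -663057
(X + 3216708)*(f + L) = (3854830 + 3216708)*(-663057 + 3097) = 7071538*(-659960) = -4666932218480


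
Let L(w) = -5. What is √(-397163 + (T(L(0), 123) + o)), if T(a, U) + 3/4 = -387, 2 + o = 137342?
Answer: I*√1040843/2 ≈ 510.11*I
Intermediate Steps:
o = 137340 (o = -2 + 137342 = 137340)
T(a, U) = -1551/4 (T(a, U) = -¾ - 387 = -1551/4)
√(-397163 + (T(L(0), 123) + o)) = √(-397163 + (-1551/4 + 137340)) = √(-397163 + 547809/4) = √(-1040843/4) = I*√1040843/2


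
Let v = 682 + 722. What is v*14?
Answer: 19656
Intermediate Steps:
v = 1404
v*14 = 1404*14 = 19656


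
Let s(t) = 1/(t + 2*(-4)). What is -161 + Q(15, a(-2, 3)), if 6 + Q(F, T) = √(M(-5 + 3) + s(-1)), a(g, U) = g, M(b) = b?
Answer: -167 + I*√19/3 ≈ -167.0 + 1.453*I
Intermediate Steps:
s(t) = 1/(-8 + t) (s(t) = 1/(t - 8) = 1/(-8 + t))
Q(F, T) = -6 + I*√19/3 (Q(F, T) = -6 + √((-5 + 3) + 1/(-8 - 1)) = -6 + √(-2 + 1/(-9)) = -6 + √(-2 - ⅑) = -6 + √(-19/9) = -6 + I*√19/3)
-161 + Q(15, a(-2, 3)) = -161 + (-6 + I*√19/3) = -167 + I*√19/3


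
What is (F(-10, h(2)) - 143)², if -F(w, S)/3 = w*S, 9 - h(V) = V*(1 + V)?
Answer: 2809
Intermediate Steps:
h(V) = 9 - V*(1 + V)
F(w, S) = -3*S*w (F(w, S) = -3*w*S = -3*S*w)
(F(-10, h(2)) - 143)² = (-3*(9 - 1*2 - 1*2²)*(-10) - 143)² = (-3*(9 - 2 - 1*4)*(-10) - 143)² = (-3*(9 - 2 - 4)*(-10) - 143)² = (-3*3*(-10) - 143)² = (90 - 143)² = (-53)² = 2809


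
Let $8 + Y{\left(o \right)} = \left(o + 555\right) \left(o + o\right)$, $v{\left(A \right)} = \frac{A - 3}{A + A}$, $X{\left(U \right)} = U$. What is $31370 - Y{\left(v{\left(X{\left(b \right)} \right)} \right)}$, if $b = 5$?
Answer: $\frac{778898}{25} \approx 31156.0$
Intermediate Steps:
$v{\left(A \right)} = \frac{-3 + A}{2 A}$
$Y{\left(o \right)} = -8 + 2 o \left(555 + o\right)$ ($Y{\left(o \right)} = -8 + \left(o + 555\right) \left(o + o\right) = -8 + \left(555 + o\right) 2 o = -8 + 2 o \left(555 + o\right)$)
$31370 - Y{\left(v{\left(X{\left(b \right)} \right)} \right)} = 31370 - \left(-8 + 2 \left(\frac{-3 + 5}{2 \cdot 5}\right)^{2} + 1110 \frac{-3 + 5}{2 \cdot 5}\right) = 31370 - \left(-8 + 2 \left(\frac{1}{2} \cdot \frac{1}{5} \cdot 2\right)^{2} + 1110 \cdot \frac{1}{2} \cdot \frac{1}{5} \cdot 2\right) = 31370 - \left(-8 + \frac{2}{25} + 1110 \cdot \frac{1}{5}\right) = 31370 - \left(-8 + 2 \cdot \frac{1}{25} + 222\right) = 31370 - \left(-8 + \frac{2}{25} + 222\right) = 31370 - \frac{5352}{25} = \frac{778898}{25}$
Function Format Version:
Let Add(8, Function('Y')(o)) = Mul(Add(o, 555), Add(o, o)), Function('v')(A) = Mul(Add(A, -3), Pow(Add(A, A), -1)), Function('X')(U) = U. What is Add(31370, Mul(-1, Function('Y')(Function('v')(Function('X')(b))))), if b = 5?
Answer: Rational(778898, 25) ≈ 31156.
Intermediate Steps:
Function('v')(A) = Mul(Rational(1, 2), Pow(A, -1), Add(-3, A)) (Function('v')(A) = Mul(Add(-3, A), Pow(Mul(2, A), -1)) = Mul(Add(-3, A), Mul(Rational(1, 2), Pow(A, -1))) = Mul(Rational(1, 2), Pow(A, -1), Add(-3, A)))
Function('Y')(o) = Add(-8, Mul(2, o, Add(555, o))) (Function('Y')(o) = Add(-8, Mul(Add(o, 555), Add(o, o))) = Add(-8, Mul(Add(555, o), Mul(2, o))) = Add(-8, Mul(2, o, Add(555, o))))
Add(31370, Mul(-1, Function('Y')(Function('v')(Function('X')(b))))) = Add(31370, Mul(-1, Add(-8, Mul(2, Pow(Mul(Rational(1, 2), Pow(5, -1), Add(-3, 5)), 2)), Mul(1110, Mul(Rational(1, 2), Pow(5, -1), Add(-3, 5)))))) = Add(31370, Mul(-1, Add(-8, Mul(2, Pow(Mul(Rational(1, 2), Rational(1, 5), 2), 2)), Mul(1110, Mul(Rational(1, 2), Rational(1, 5), 2))))) = Add(31370, Mul(-1, Add(-8, Mul(2, Pow(Rational(1, 5), 2)), Mul(1110, Rational(1, 5))))) = Add(31370, Mul(-1, Add(-8, Mul(2, Rational(1, 25)), 222))) = Add(31370, Mul(-1, Add(-8, Rational(2, 25), 222))) = Add(31370, Mul(-1, Rational(5352, 25))) = Add(31370, Rational(-5352, 25)) = Rational(778898, 25)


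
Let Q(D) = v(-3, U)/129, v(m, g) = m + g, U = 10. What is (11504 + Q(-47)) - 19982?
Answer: -1093655/129 ≈ -8477.9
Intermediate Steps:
v(m, g) = g + m
Q(D) = 7/129 (Q(D) = (10 - 3)/129 = 7*(1/129) = 7/129)
(11504 + Q(-47)) - 19982 = (11504 + 7/129) - 19982 = 1484023/129 - 19982 = -1093655/129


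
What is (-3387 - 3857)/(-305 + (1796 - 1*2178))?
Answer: 7244/687 ≈ 10.544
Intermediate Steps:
(-3387 - 3857)/(-305 + (1796 - 1*2178)) = -7244/(-305 + (1796 - 2178)) = -7244/(-305 - 382) = -7244/(-687) = -7244*(-1/687) = 7244/687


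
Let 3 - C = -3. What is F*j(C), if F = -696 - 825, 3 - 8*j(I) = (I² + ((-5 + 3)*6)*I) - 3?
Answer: -31941/4 ≈ -7985.3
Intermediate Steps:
C = 6 (C = 3 - 1*(-3) = 3 + 3 = 6)
j(I) = ¾ - I²/8 + 3*I/2 (j(I) = 3/8 - ((I² + ((-5 + 3)*6)*I) - 3)/8 = 3/8 - ((I² + (-2*6)*I) - 3)/8 = 3/8 - ((I² - 12*I) - 3)/8 = 3/8 - (-3 + I² - 12*I)/8 = 3/8 + (3/8 - I²/8 + 3*I/2) = ¾ - I²/8 + 3*I/2)
F = -1521
F*j(C) = -1521*(¾ - ⅛*6² + (3/2)*6) = -1521*(¾ - ⅛*36 + 9) = -1521*(¾ - 9/2 + 9) = -1521*21/4 = -31941/4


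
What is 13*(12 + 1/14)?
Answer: 2197/14 ≈ 156.93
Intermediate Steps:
13*(12 + 1/14) = 13*(169/14) = 2197/14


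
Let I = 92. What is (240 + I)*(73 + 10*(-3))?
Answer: 14276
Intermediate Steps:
(240 + I)*(73 + 10*(-3)) = (240 + 92)*(73 + 10*(-3)) = 332*(73 - 30) = 332*43 = 14276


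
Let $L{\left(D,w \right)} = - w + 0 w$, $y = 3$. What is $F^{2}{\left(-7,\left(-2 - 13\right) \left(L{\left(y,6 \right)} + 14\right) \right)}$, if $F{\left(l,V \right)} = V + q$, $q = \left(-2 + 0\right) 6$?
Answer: $17424$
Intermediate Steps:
$L{\left(D,w \right)} = - w$ ($L{\left(D,w \right)} = - w + 0 = - w$)
$q = -12$ ($q = \left(-2\right) 6 = -12$)
$F{\left(l,V \right)} = -12 + V$ ($F{\left(l,V \right)} = V - 12 = -12 + V$)
$F^{2}{\left(-7,\left(-2 - 13\right) \left(L{\left(y,6 \right)} + 14\right) \right)} = \left(-12 + \left(-2 - 13\right) \left(\left(-1\right) 6 + 14\right)\right)^{2} = \left(-12 - 15 \left(-6 + 14\right)\right)^{2} = \left(-12 - 120\right)^{2} = \left(-132\right)^{2} = 17424$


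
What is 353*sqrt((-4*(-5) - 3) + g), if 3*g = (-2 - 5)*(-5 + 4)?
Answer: 353*sqrt(174)/3 ≈ 1552.1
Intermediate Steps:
g = 7/3 (g = ((-2 - 5)*(-5 + 4))/3 = (-7*(-1))/3 = (1/3)*7 = 7/3 ≈ 2.3333)
353*sqrt((-4*(-5) - 3) + g) = 353*sqrt((-4*(-5) - 3) + 7/3) = 353*sqrt((20 - 3) + 7/3) = 353*sqrt(17 + 7/3) = 353*sqrt(58/3) = 353*(sqrt(174)/3) = 353*sqrt(174)/3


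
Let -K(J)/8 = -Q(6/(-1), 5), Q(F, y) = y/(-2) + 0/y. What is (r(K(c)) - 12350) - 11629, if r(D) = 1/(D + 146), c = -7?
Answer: -3021353/126 ≈ -23979.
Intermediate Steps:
Q(F, y) = -y/2 (Q(F, y) = y*(-1/2) + 0 = -y/2 + 0 = -y/2)
K(J) = -20 (K(J) = -(-8)*(-1/2*5) = -(-8)*(-5)/2 = -8*5/2 = -20)
r(D) = 1/(146 + D)
(r(K(c)) - 12350) - 11629 = (1/(146 - 20) - 12350) - 11629 = (1/126 - 12350) - 11629 = -1556099/126 - 11629 = -3021353/126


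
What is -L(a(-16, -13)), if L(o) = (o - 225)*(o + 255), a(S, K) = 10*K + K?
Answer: 41216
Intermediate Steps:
a(S, K) = 11*K
L(o) = (-225 + o)*(255 + o)
-L(a(-16, -13)) = -(-57375 + (11*(-13))² + 30*(11*(-13))) = -(-57375 + (-143)² + 30*(-143)) = -(-57375 + 20449 - 4290) = -1*(-41216) = 41216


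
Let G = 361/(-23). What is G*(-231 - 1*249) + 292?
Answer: 179996/23 ≈ 7825.9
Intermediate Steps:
G = -361/23 (G = 361*(-1/23) = -361/23 ≈ -15.696)
G*(-231 - 1*249) + 292 = -361*(-231 - 1*249)/23 + 292 = -361*(-231 - 249)/23 + 292 = -361/23*(-480) + 292 = 173280/23 + 292 = 179996/23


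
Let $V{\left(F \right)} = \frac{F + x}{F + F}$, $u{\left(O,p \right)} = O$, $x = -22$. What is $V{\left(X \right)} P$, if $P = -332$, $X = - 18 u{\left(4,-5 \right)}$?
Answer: $- \frac{3901}{18} \approx -216.72$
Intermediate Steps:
$X = -72$ ($X = \left(-18\right) 4 = -72$)
$V{\left(F \right)} = \frac{-22 + F}{2 F}$ ($V{\left(F \right)} = \frac{F - 22}{F + F} = \frac{-22 + F}{2 F}$)
$V{\left(X \right)} P = \frac{-22 - 72}{2 \left(-72\right)} \left(-332\right) = \frac{1}{2} \left(- \frac{1}{72}\right) \left(-94\right) \left(-332\right) = \frac{47}{72} \left(-332\right) = - \frac{3901}{18}$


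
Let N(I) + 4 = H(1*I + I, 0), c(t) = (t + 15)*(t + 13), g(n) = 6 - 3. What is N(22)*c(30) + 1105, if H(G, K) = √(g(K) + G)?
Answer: -6635 + 1935*√47 ≈ 6630.7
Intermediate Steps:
g(n) = 3
c(t) = (13 + t)*(15 + t) (c(t) = (15 + t)*(13 + t) = (13 + t)*(15 + t))
H(G, K) = √(3 + G)
N(I) = -4 + √(3 + 2*I) (N(I) = -4 + √(3 + (1*I + I)) = -4 + √(3 + (I + I)) = -4 + √(3 + 2*I))
N(22)*c(30) + 1105 = (-4 + √(3 + 2*22))*(195 + 30² + 28*30) + 1105 = (-4 + √(3 + 44))*(195 + 900 + 840) + 1105 = (-4 + √47)*1935 + 1105 = (-7740 + 1935*√47) + 1105 = -6635 + 1935*√47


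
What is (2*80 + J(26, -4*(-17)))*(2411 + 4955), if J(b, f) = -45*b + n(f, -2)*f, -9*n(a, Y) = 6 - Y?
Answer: -70964044/9 ≈ -7.8849e+6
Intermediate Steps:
n(a, Y) = -2/3 + Y/9 (n(a, Y) = -(6 - Y)/9 = -2/3 + Y/9)
J(b, f) = -45*b - 8*f/9 (J(b, f) = -45*b + (-2/3 + (1/9)*(-2))*f = -45*b + (-2/3 - 2/9)*f = -45*b - 8*f/9)
(2*80 + J(26, -4*(-17)))*(2411 + 4955) = (2*80 + (-45*26 - (-32)*(-17)/9))*(2411 + 4955) = (160 + (-1170 - 8/9*68))*7366 = (160 + (-1170 - 544/9))*7366 = (160 - 11074/9)*7366 = -9634/9*7366 = -70964044/9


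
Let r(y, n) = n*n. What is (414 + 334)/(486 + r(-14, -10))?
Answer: 374/293 ≈ 1.2765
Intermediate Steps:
r(y, n) = n²
(414 + 334)/(486 + r(-14, -10)) = (414 + 334)/(486 + (-10)²) = 748/(486 + 100) = 748/586 = 748*(1/586) = 374/293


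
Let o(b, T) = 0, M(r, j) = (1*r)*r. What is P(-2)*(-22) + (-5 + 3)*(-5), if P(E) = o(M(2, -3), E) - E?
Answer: -34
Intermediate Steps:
M(r, j) = r² (M(r, j) = r*r = r²)
P(E) = -E (P(E) = 0 - E = -E)
P(-2)*(-22) + (-5 + 3)*(-5) = -1*(-2)*(-22) + (-5 + 3)*(-5) = 2*(-22) - 2*(-5) = -44 + 10 = -34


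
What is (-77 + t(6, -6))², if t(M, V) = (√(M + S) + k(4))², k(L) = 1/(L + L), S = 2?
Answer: 19494273/4096 - 4415*√2/64 ≈ 4661.8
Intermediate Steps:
k(L) = 1/(2*L)
t(M, V) = (⅛ + √(2 + M))² (t(M, V) = (√(M + 2) + (½)/4)² = (√(2 + M) + (½)*(¼))² = (√(2 + M) + ⅛)² = (⅛ + √(2 + M))²)
(-77 + t(6, -6))² = (-77 + (1 + 8*√(2 + 6))²/64)² = (-77 + (1 + 8*√8)²/64)² = (-77 + (1 + 8*(2*√2))²/64)² = (-77 + (1 + 16*√2)²/64)²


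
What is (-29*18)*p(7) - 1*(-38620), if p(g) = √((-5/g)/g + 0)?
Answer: 38620 - 522*I*√5/7 ≈ 38620.0 - 166.75*I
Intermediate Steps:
p(g) = √5*√(-1/g²) (p(g) = √(-5/g² + 0) = √(-5/g²) = √5*√(-1/g²))
(-29*18)*p(7) - 1*(-38620) = (-29*18)*(√5*√(-1/7²)) - 1*(-38620) = -522*√5*√(-1*1/49) + 38620 = -522*√5*√(-1/49) + 38620 = -522*√5*I/7 + 38620 = -522*I*√5/7 + 38620 = 38620 - 522*I*√5/7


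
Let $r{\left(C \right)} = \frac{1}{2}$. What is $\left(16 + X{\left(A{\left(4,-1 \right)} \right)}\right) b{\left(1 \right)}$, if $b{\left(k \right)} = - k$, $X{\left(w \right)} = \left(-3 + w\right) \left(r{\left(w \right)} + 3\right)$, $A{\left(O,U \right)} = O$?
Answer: $- \frac{39}{2} \approx -19.5$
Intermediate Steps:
$r{\left(C \right)} = \frac{1}{2}$
$X{\left(w \right)} = - \frac{21}{2} + \frac{7 w}{2}$ ($X{\left(w \right)} = \left(-3 + w\right) \left(\frac{1}{2} + 3\right) = \left(-3 + w\right) \frac{7}{2} = - \frac{21}{2} + \frac{7 w}{2}$)
$\left(16 + X{\left(A{\left(4,-1 \right)} \right)}\right) b{\left(1 \right)} = \left(16 + \left(- \frac{21}{2} + \frac{7}{2} \cdot 4\right)\right) \left(\left(-1\right) 1\right) = \left(16 + \left(- \frac{21}{2} + 14\right)\right) \left(-1\right) = \left(16 + \frac{7}{2}\right) \left(-1\right) = \frac{39}{2} \left(-1\right) = - \frac{39}{2}$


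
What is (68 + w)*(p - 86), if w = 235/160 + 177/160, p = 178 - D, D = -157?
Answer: 702927/40 ≈ 17573.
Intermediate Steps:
p = 335 (p = 178 - 1*(-157) = 178 + 157 = 335)
w = 103/40 (w = 235*(1/160) + 177*(1/160) = 47/32 + 177/160 = 103/40 ≈ 2.5750)
(68 + w)*(p - 86) = (68 + 103/40)*(335 - 86) = (2823/40)*249 = 702927/40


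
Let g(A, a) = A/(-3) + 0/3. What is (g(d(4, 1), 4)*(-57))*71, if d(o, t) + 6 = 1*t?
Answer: -6745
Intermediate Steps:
d(o, t) = -6 + t (d(o, t) = -6 + 1*t = -6 + t)
g(A, a) = -A/3 (g(A, a) = A*(-⅓) + 0*(⅓) = -A/3 + 0 = -A/3)
(g(d(4, 1), 4)*(-57))*71 = (-(-6 + 1)/3*(-57))*71 = (-⅓*(-5)*(-57))*71 = ((5/3)*(-57))*71 = -95*71 = -6745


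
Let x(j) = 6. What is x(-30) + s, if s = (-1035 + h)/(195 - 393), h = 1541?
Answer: 31/9 ≈ 3.4444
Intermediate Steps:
s = -23/9 (s = (-1035 + 1541)/(195 - 393) = 506/(-198) = 506*(-1/198) = -23/9 ≈ -2.5556)
x(-30) + s = 6 - 23/9 = 31/9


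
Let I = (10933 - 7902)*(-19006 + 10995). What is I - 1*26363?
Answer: -24307704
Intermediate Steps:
I = -24281341 (I = 3031*(-8011) = -24281341)
I - 1*26363 = -24281341 - 1*26363 = -24281341 - 26363 = -24307704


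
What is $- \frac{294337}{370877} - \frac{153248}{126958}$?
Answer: $- \frac{3623253667}{1810992391} \approx -2.0007$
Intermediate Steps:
$- \frac{294337}{370877} - \frac{153248}{126958} = \left(-294337\right) \frac{1}{370877} - \frac{76624}{63479} = - \frac{294337}{370877} - \frac{76624}{63479} = - \frac{3623253667}{1810992391}$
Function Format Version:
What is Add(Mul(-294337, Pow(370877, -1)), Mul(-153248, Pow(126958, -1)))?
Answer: Rational(-3623253667, 1810992391) ≈ -2.0007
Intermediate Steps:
Add(Mul(-294337, Pow(370877, -1)), Mul(-153248, Pow(126958, -1))) = Add(Mul(-294337, Rational(1, 370877)), Mul(-153248, Rational(1, 126958))) = Add(Rational(-294337, 370877), Rational(-76624, 63479)) = Rational(-3623253667, 1810992391)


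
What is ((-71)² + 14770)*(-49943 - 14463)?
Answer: -1275947266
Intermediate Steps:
((-71)² + 14770)*(-49943 - 14463) = (5041 + 14770)*(-64406) = 19811*(-64406) = -1275947266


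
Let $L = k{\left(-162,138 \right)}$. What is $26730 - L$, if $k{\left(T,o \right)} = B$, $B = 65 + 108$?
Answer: $26557$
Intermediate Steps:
$B = 173$
$k{\left(T,o \right)} = 173$
$L = 173$
$26730 - L = 26730 - 173 = 26557$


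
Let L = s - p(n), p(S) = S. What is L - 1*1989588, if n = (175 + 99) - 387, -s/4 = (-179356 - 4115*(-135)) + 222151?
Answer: -4382755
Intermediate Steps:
s = -2393280 (s = -4*((-179356 - 4115*(-135)) + 222151) = -4*((-179356 + 555525) + 222151) = -4*(376169 + 222151) = -4*598320 = -2393280)
n = -113 (n = 274 - 387 = -113)
L = -2393167 (L = -2393280 - 1*(-113) = -2393280 + 113 = -2393167)
L - 1*1989588 = -2393167 - 1*1989588 = -2393167 - 1989588 = -4382755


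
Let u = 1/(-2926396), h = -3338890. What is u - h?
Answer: 9770914340439/2926396 ≈ 3.3389e+6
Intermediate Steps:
u = -1/2926396 ≈ -3.4172e-7
u - h = -1/2926396 - 1*(-3338890) = -1/2926396 + 3338890 = 9770914340439/2926396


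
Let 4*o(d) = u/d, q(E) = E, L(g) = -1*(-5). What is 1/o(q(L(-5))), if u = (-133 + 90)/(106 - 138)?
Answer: 640/43 ≈ 14.884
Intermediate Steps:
L(g) = 5
u = 43/32 (u = -43/(-32) = -43*(-1/32) = 43/32 ≈ 1.3438)
o(d) = 43/(128*d) (o(d) = (43/(32*d))/4 = 43/(128*d))
1/o(q(L(-5))) = 1/((43/128)/5) = 1/((43/128)*(⅕)) = 1/(43/640) = 640/43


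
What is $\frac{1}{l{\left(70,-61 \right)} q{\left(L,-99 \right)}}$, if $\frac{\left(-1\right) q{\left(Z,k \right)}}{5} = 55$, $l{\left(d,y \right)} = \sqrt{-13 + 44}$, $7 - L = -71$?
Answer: $- \frac{\sqrt{31}}{8525} \approx -0.00065311$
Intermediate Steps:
$L = 78$ ($L = 7 - -71 = 7 + 71 = 78$)
$l{\left(d,y \right)} = \sqrt{31}$
$q{\left(Z,k \right)} = -275$ ($q{\left(Z,k \right)} = \left(-5\right) 55 = -275$)
$\frac{1}{l{\left(70,-61 \right)} q{\left(L,-99 \right)}} = \frac{1}{\sqrt{31} \left(-275\right)} = \frac{\sqrt{31}}{31} \left(- \frac{1}{275}\right) = - \frac{\sqrt{31}}{8525}$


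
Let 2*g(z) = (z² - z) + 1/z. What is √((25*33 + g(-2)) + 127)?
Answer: √3819/2 ≈ 30.899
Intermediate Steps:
g(z) = 1/(2*z) + z²/2 - z/2 (g(z) = ((z² - z) + 1/z)/2 = (1/z + z² - z)/2 = 1/(2*z) + z²/2 - z/2)
√((25*33 + g(-2)) + 127) = √((25*33 + (½)*(1 + (-2)²*(-1 - 2))/(-2)) + 127) = √((825 + (½)*(-½)*(1 + 4*(-3))) + 127) = √((825 + (½)*(-½)*(1 - 12)) + 127) = √((825 + (½)*(-½)*(-11)) + 127) = √((825 + 11/4) + 127) = √(3311/4 + 127) = √(3819/4) = √3819/2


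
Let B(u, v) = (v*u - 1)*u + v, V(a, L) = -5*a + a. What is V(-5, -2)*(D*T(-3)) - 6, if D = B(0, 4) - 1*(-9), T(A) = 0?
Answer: -6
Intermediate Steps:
V(a, L) = -4*a
B(u, v) = v + u*(-1 + u*v) (B(u, v) = (u*v - 1)*u + v = (-1 + u*v)*u + v = u*(-1 + u*v) + v = v + u*(-1 + u*v))
D = 13 (D = (4 - 1*0 + 4*0²) - 1*(-9) = (4 + 0 + 4*0) + 9 = (4 + 0 + 0) + 9 = 4 + 9 = 13)
V(-5, -2)*(D*T(-3)) - 6 = (-4*(-5))*(13*0) - 6 = 20*0 - 6 = 0 - 6 = -6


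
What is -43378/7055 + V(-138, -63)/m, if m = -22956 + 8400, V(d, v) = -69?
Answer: -210307791/34230860 ≈ -6.1438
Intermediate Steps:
m = -14556
-43378/7055 + V(-138, -63)/m = -43378/7055 - 69/(-14556) = -43378*1/7055 - 69*(-1/14556) = -43378/7055 + 23/4852 = -210307791/34230860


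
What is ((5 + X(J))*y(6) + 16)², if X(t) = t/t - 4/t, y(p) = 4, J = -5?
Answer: 46656/25 ≈ 1866.2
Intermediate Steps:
X(t) = 1 - 4/t
((5 + X(J))*y(6) + 16)² = ((5 + (-4 - 5)/(-5))*4 + 16)² = ((5 - ⅕*(-9))*4 + 16)² = ((5 + 9/5)*4 + 16)² = ((34/5)*4 + 16)² = (136/5 + 16)² = (216/5)² = 46656/25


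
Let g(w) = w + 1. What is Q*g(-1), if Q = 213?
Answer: 0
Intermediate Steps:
g(w) = 1 + w
Q*g(-1) = 213*(1 - 1) = 213*0 = 0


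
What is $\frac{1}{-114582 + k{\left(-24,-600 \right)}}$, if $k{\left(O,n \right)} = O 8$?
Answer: $- \frac{1}{114774} \approx -8.7128 \cdot 10^{-6}$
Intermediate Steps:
$k{\left(O,n \right)} = 8 O$
$\frac{1}{-114582 + k{\left(-24,-600 \right)}} = \frac{1}{-114582 + 8 \left(-24\right)} = \frac{1}{-114582 - 192} = \frac{1}{-114774} = - \frac{1}{114774}$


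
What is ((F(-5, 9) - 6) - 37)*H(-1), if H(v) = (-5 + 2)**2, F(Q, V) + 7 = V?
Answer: -369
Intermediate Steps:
F(Q, V) = -7 + V
H(v) = 9 (H(v) = (-3)**2 = 9)
((F(-5, 9) - 6) - 37)*H(-1) = (((-7 + 9) - 6) - 37)*9 = ((2 - 6) - 37)*9 = (-4 - 37)*9 = -41*9 = -369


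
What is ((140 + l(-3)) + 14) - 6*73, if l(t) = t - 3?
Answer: -290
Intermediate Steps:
l(t) = -3 + t
((140 + l(-3)) + 14) - 6*73 = ((140 + (-3 - 3)) + 14) - 6*73 = ((140 - 6) + 14) - 438 = (134 + 14) - 438 = 148 - 438 = -290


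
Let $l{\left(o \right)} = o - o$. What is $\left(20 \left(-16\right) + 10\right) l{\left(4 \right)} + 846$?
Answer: $846$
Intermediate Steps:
$l{\left(o \right)} = 0$
$\left(20 \left(-16\right) + 10\right) l{\left(4 \right)} + 846 = \left(20 \left(-16\right) + 10\right) 0 + 846 = \left(-320 + 10\right) 0 + 846 = \left(-310\right) 0 + 846 = 0 + 846 = 846$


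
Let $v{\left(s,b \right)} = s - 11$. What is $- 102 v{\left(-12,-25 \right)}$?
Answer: $2346$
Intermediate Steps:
$v{\left(s,b \right)} = -11 + s$
$- 102 v{\left(-12,-25 \right)} = - 102 \left(-11 - 12\right) = \left(-102\right) \left(-23\right) = 2346$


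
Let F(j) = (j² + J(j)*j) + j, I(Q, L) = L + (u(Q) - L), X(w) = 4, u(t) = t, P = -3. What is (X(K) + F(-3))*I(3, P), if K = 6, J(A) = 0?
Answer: 30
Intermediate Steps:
I(Q, L) = Q (I(Q, L) = L + (Q - L) = Q)
F(j) = j + j² (F(j) = (j² + 0*j) + j = (j² + 0) + j = j² + j = j + j²)
(X(K) + F(-3))*I(3, P) = (4 - 3*(1 - 3))*3 = (4 - 3*(-2))*3 = (4 + 6)*3 = 10*3 = 30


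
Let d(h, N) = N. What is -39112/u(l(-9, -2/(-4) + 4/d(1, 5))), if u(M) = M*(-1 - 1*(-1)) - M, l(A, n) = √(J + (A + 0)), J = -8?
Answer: -39112*I*√17/17 ≈ -9486.0*I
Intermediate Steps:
l(A, n) = √(-8 + A) (l(A, n) = √(-8 + (A + 0)) = √(-8 + A))
u(M) = -M (u(M) = M*(-1 + 1) - M = M*0 - M = 0 - M = -M)
-39112/u(l(-9, -2/(-4) + 4/d(1, 5))) = -39112*(-1/√(-8 - 9)) = -39112*I*√17/17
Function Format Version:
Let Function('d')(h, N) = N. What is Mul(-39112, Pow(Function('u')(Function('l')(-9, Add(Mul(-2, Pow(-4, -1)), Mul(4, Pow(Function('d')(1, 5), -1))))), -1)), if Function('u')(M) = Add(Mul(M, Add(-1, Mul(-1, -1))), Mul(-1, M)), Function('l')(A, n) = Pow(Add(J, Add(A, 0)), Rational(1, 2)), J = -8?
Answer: Mul(Rational(-39112, 17), I, Pow(17, Rational(1, 2))) ≈ Mul(-9486.0, I)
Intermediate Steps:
Function('l')(A, n) = Pow(Add(-8, A), Rational(1, 2)) (Function('l')(A, n) = Pow(Add(-8, Add(A, 0)), Rational(1, 2)) = Pow(Add(-8, A), Rational(1, 2)))
Function('u')(M) = Mul(-1, M) (Function('u')(M) = Add(Mul(M, Add(-1, 1)), Mul(-1, M)) = Add(Mul(M, 0), Mul(-1, M)) = Add(0, Mul(-1, M)) = Mul(-1, M))
Mul(-39112, Pow(Function('u')(Function('l')(-9, Add(Mul(-2, Pow(-4, -1)), Mul(4, Pow(Function('d')(1, 5), -1))))), -1)) = Mul(-39112, Pow(Mul(-1, Pow(Add(-8, -9), Rational(1, 2))), -1)) = Mul(-39112, Pow(Mul(-1, Pow(-17, Rational(1, 2))), -1)) = Mul(-39112, Pow(Mul(-1, Mul(I, Pow(17, Rational(1, 2)))), -1)) = Mul(-39112, Pow(Mul(-1, I, Pow(17, Rational(1, 2))), -1)) = Mul(-39112, Mul(Rational(1, 17), I, Pow(17, Rational(1, 2)))) = Mul(Rational(-39112, 17), I, Pow(17, Rational(1, 2)))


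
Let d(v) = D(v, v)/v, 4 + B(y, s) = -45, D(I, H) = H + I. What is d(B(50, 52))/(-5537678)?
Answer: -1/2768839 ≈ -3.6116e-7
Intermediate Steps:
B(y, s) = -49 (B(y, s) = -4 - 45 = -49)
d(v) = 2 (d(v) = (v + v)/v = (2*v)/v = 2)
d(B(50, 52))/(-5537678) = 2/(-5537678) = 2*(-1/5537678) = -1/2768839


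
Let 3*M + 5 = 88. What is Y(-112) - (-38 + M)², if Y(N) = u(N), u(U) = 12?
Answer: -853/9 ≈ -94.778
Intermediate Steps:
M = 83/3 (M = -5/3 + (⅓)*88 = -5/3 + 88/3 = 83/3 ≈ 27.667)
Y(N) = 12
Y(-112) - (-38 + M)² = 12 - (-38 + 83/3)² = 12 - (-31/3)² = 12 - 1*961/9 = 12 - 961/9 = -853/9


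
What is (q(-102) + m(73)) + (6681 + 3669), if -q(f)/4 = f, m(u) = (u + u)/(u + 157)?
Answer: 1237243/115 ≈ 10759.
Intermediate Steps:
m(u) = 2*u/(157 + u) (m(u) = (2*u)/(157 + u) = 2*u/(157 + u))
q(f) = -4*f
(q(-102) + m(73)) + (6681 + 3669) = (-4*(-102) + 2*73/(157 + 73)) + (6681 + 3669) = (408 + 2*73/230) + 10350 = (408 + 2*73*(1/230)) + 10350 = (408 + 73/115) + 10350 = 46993/115 + 10350 = 1237243/115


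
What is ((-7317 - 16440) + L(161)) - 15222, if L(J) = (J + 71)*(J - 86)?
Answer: -21579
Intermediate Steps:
L(J) = (-86 + J)*(71 + J) (L(J) = (71 + J)*(-86 + J) = (-86 + J)*(71 + J))
((-7317 - 16440) + L(161)) - 15222 = ((-7317 - 16440) + (-6106 + 161² - 15*161)) - 15222 = (-23757 + (-6106 + 25921 - 2415)) - 15222 = (-23757 + 17400) - 15222 = -6357 - 15222 = -21579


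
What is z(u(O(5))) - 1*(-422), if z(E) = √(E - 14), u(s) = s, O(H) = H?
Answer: 422 + 3*I ≈ 422.0 + 3.0*I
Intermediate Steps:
z(E) = √(-14 + E)
z(u(O(5))) - 1*(-422) = √(-14 + 5) - 1*(-422) = √(-9) + 422 = 3*I + 422 = 422 + 3*I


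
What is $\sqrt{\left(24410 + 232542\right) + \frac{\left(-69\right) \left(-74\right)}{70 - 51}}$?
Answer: $\frac{\sqrt{92856686}}{19} \approx 507.17$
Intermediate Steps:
$\sqrt{\left(24410 + 232542\right) + \frac{\left(-69\right) \left(-74\right)}{70 - 51}} = \sqrt{256952 + \frac{5106}{19}} = \sqrt{\frac{4887194}{19}} = \frac{\sqrt{92856686}}{19}$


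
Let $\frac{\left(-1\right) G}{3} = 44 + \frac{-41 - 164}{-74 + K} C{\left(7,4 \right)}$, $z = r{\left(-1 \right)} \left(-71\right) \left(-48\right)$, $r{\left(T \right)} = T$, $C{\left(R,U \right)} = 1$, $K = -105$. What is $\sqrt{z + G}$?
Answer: $\frac{15 i \sqrt{504601}}{179} \approx 59.527 i$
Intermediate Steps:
$z = -3408$ ($z = \left(-1\right) \left(-71\right) \left(-48\right) = 71 \left(-48\right) = -3408$)
$G = - \frac{24243}{179}$ ($G = - 3 \left(44 + \frac{-41 - 164}{-74 - 105} \cdot 1\right) = - 3 \left(44 + - \frac{205}{-179} \cdot 1\right) = - 3 \left(44 + \left(-205\right) \left(- \frac{1}{179}\right) 1\right) = - 3 \left(44 + \frac{205}{179} \cdot 1\right) = - 3 \left(44 + \frac{205}{179}\right) = \left(-3\right) \frac{8081}{179} = - \frac{24243}{179} \approx -135.44$)
$\sqrt{z + G} = \sqrt{-3408 - \frac{24243}{179}} = \sqrt{- \frac{634275}{179}} = \frac{15 i \sqrt{504601}}{179}$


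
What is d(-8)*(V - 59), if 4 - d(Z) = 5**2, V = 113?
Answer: -1134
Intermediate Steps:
d(Z) = -21 (d(Z) = 4 - 1*5**2 = 4 - 1*25 = 4 - 25 = -21)
d(-8)*(V - 59) = -21*(113 - 59) = -21*54 = -1134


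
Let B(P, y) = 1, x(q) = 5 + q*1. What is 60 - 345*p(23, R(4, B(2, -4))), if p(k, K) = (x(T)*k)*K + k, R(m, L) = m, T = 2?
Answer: -230055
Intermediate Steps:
x(q) = 5 + q
p(k, K) = k + 7*K*k (p(k, K) = ((5 + 2)*k)*K + k = (7*k)*K + k = 7*K*k + k = k + 7*K*k)
60 - 345*p(23, R(4, B(2, -4))) = 60 - 7935*(1 + 7*4) = 60 - 7935*(1 + 28) = 60 - 7935*29 = 60 - 345*667 = 60 - 230115 = -230055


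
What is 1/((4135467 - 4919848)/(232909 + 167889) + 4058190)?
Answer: 400798/1626513651239 ≈ 2.4642e-7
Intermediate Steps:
1/((4135467 - 4919848)/(232909 + 167889) + 4058190) = 1/(-784381/400798 + 4058190) = 1/(1626513651239/400798) = 400798/1626513651239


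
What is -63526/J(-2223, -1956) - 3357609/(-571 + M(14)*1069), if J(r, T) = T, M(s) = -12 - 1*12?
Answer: 4116789803/25650006 ≈ 160.50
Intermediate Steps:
M(s) = -24 (M(s) = -12 - 12 = -24)
-63526/J(-2223, -1956) - 3357609/(-571 + M(14)*1069) = -63526/(-1956) - 3357609/(-571 - 24*1069) = -63526*(-1/1956) - 3357609/(-571 - 25656) = 31763/978 - 3357609/(-26227) = 31763/978 - 3357609*(-1/26227) = 31763/978 + 3357609/26227 = 4116789803/25650006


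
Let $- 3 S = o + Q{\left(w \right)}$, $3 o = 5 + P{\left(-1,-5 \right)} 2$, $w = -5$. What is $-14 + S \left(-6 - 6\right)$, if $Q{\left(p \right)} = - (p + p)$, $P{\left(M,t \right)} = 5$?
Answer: $46$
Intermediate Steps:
$Q{\left(p \right)} = - 2 p$
$o = 5$ ($o = \frac{5 + 5 \cdot 2}{3} = \frac{5 + 10}{3} = \frac{1}{3} \cdot 15 = 5$)
$S = -5$ ($S = - \frac{5 - -10}{3} = - \frac{5 + 10}{3} = \left(- \frac{1}{3}\right) 15 = -5$)
$-14 + S \left(-6 - 6\right) = -14 - 5 \left(-6 - 6\right) = -14 - -60 = -14 + 60 = 46$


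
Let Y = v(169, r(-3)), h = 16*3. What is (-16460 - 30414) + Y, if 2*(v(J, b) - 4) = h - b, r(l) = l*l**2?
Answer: -93665/2 ≈ -46833.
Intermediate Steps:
h = 48
r(l) = l**3
v(J, b) = 28 - b/2 (v(J, b) = 4 + (48 - b)/2 = 4 + (24 - b/2) = 28 - b/2)
Y = 83/2 (Y = 28 - 1/2*(-3)**3 = 28 - 1/2*(-27) = 28 + 27/2 = 83/2 ≈ 41.500)
(-16460 - 30414) + Y = (-16460 - 30414) + 83/2 = -46874 + 83/2 = -93665/2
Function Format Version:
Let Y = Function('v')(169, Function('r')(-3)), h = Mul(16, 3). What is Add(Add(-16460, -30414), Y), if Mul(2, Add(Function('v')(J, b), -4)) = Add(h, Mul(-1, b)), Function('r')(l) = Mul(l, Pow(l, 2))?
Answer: Rational(-93665, 2) ≈ -46833.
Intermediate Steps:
h = 48
Function('r')(l) = Pow(l, 3)
Function('v')(J, b) = Add(28, Mul(Rational(-1, 2), b)) (Function('v')(J, b) = Add(4, Mul(Rational(1, 2), Add(48, Mul(-1, b)))) = Add(4, Add(24, Mul(Rational(-1, 2), b))) = Add(28, Mul(Rational(-1, 2), b)))
Y = Rational(83, 2) (Y = Add(28, Mul(Rational(-1, 2), Pow(-3, 3))) = Add(28, Mul(Rational(-1, 2), -27)) = Add(28, Rational(27, 2)) = Rational(83, 2) ≈ 41.500)
Add(Add(-16460, -30414), Y) = Add(Add(-16460, -30414), Rational(83, 2)) = Add(-46874, Rational(83, 2)) = Rational(-93665, 2)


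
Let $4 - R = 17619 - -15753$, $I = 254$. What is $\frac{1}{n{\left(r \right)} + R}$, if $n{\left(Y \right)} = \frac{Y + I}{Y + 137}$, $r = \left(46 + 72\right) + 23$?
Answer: $- \frac{278}{9275909} \approx -2.997 \cdot 10^{-5}$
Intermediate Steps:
$r = 141$ ($r = 118 + 23 = 141$)
$R = -33368$ ($R = 4 - \left(17619 - -15753\right) = 4 - \left(17619 + 15753\right) = 4 - 33372 = -33368$)
$n{\left(Y \right)} = \frac{254 + Y}{137 + Y}$ ($n{\left(Y \right)} = \frac{Y + 254}{Y + 137} = \frac{254 + Y}{137 + Y}$)
$\frac{1}{n{\left(r \right)} + R} = \frac{1}{\frac{254 + 141}{137 + 141} - 33368} = \frac{1}{\frac{1}{278} \cdot 395 - 33368} = \frac{1}{\frac{395}{278} - 33368} = \frac{1}{- \frac{9275909}{278}} = - \frac{278}{9275909}$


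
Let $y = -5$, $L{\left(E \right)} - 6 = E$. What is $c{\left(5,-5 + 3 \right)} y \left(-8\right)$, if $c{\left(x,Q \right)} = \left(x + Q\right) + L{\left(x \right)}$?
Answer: $560$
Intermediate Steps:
$L{\left(E \right)} = 6 + E$
$c{\left(x,Q \right)} = 6 + Q + 2 x$ ($c{\left(x,Q \right)} = \left(x + Q\right) + \left(6 + x\right) = \left(Q + x\right) + \left(6 + x\right) = 6 + Q + 2 x$)
$c{\left(5,-5 + 3 \right)} y \left(-8\right) = \left(6 + \left(-5 + 3\right) + 2 \cdot 5\right) \left(-5\right) \left(-8\right) = \left(6 - 2 + 10\right) \left(-5\right) \left(-8\right) = 14 \left(-5\right) \left(-8\right) = \left(-70\right) \left(-8\right) = 560$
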